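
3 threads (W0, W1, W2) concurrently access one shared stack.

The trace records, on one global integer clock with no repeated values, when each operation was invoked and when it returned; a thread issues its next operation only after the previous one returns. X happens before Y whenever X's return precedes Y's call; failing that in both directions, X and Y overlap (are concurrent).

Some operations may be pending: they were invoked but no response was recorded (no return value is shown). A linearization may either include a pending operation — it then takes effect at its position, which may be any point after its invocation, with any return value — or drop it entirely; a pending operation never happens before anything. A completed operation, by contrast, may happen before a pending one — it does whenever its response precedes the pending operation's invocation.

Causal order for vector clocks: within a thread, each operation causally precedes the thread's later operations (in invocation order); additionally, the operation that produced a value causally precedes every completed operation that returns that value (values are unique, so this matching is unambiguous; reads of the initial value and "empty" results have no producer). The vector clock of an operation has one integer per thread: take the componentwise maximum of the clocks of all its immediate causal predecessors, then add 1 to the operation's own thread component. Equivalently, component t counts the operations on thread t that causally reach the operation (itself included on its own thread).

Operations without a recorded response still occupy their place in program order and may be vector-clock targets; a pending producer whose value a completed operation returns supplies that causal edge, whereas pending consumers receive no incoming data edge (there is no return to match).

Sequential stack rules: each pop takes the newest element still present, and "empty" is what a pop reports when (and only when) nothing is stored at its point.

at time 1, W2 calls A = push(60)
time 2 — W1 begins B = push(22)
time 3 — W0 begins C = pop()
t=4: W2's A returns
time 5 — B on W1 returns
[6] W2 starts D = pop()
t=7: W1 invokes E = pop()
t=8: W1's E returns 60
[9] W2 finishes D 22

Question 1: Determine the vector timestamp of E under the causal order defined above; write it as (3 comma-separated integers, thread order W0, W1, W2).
(0, 2, 1)

invoked at 1, A has no predecessors; its own W2 bump gives (0, 0, 1)
invoked at 2, B has no predecessors; its own W1 bump gives (0, 1, 0)
invoked at 3, C has no predecessors; its own W0 bump gives (1, 0, 0)
D, invoked 6, takes VC(A)=(0, 0, 1), VC(B)=(0, 1, 0) under max, adds 1 for W2 → (0, 1, 2)
E, invoked 7, takes VC(A)=(0, 0, 1), VC(B)=(0, 1, 0) under max, adds 1 for W1 → (0, 2, 1)
target: VC(E) = (0, 2, 1)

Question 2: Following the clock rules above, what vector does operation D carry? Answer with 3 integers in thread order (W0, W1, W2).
(0, 1, 2)

A (invocation 1): nothing precedes it; W2's component alone gives (0, 0, 1)
B (invocation 2): nothing precedes it; W1's component alone gives (0, 1, 0)
C (invocation 3): nothing precedes it; W0's component alone gives (1, 0, 0)
from VC(A)=(0, 0, 1), VC(B)=(0, 1, 0), D (invoked 6) maxes components and bumps W2 → (0, 1, 2)
from VC(A)=(0, 0, 1), VC(B)=(0, 1, 0), E (invoked 7) maxes components and bumps W1 → (0, 2, 1)
target: VC(D) = (0, 1, 2)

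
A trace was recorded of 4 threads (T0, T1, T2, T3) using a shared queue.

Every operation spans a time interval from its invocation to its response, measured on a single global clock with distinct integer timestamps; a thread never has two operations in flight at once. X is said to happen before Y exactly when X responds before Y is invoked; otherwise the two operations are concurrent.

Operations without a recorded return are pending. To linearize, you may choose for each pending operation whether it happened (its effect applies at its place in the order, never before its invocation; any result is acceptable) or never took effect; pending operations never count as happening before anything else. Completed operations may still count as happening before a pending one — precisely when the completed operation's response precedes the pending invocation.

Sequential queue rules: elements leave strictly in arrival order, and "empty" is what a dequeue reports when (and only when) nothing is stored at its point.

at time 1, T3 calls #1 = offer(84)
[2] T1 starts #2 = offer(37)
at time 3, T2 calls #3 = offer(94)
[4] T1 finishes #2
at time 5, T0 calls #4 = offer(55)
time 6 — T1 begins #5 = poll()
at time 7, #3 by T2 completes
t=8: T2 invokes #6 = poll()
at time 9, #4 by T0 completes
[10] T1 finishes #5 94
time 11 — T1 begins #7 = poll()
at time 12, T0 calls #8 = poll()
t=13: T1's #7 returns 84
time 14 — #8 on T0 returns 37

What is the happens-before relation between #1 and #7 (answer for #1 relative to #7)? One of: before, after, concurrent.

concurrent

#1 spans [1,…), #7 spans [11,13]
the intervals overlap in both directions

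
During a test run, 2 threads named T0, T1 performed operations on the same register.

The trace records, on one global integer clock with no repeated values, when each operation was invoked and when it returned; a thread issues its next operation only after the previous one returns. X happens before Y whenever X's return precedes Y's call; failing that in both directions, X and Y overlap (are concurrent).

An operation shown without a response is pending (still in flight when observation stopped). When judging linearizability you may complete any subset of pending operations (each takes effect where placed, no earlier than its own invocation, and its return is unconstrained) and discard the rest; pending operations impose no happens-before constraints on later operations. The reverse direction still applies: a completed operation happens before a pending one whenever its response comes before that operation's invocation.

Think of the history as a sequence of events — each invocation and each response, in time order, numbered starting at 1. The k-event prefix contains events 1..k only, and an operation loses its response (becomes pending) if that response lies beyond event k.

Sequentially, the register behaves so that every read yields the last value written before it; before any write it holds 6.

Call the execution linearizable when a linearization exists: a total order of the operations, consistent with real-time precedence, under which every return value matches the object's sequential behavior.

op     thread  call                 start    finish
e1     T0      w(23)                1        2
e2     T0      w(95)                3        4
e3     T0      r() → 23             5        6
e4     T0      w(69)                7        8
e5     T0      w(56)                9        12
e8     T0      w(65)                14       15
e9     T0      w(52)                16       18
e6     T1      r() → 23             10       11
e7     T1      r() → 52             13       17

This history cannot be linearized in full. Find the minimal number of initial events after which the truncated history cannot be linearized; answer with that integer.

events 1..5 are linearizable; a witness order is e1, e2:
after step 1 (e1 w(23)): value 23
after step 2 (e2 w(95)): value 95
event 6 — e3's response, time 6 — after it, nothing linearizes
sample order e1, e2, e3 stalls at step 3 — e3 r() → 23 has no legal effect

6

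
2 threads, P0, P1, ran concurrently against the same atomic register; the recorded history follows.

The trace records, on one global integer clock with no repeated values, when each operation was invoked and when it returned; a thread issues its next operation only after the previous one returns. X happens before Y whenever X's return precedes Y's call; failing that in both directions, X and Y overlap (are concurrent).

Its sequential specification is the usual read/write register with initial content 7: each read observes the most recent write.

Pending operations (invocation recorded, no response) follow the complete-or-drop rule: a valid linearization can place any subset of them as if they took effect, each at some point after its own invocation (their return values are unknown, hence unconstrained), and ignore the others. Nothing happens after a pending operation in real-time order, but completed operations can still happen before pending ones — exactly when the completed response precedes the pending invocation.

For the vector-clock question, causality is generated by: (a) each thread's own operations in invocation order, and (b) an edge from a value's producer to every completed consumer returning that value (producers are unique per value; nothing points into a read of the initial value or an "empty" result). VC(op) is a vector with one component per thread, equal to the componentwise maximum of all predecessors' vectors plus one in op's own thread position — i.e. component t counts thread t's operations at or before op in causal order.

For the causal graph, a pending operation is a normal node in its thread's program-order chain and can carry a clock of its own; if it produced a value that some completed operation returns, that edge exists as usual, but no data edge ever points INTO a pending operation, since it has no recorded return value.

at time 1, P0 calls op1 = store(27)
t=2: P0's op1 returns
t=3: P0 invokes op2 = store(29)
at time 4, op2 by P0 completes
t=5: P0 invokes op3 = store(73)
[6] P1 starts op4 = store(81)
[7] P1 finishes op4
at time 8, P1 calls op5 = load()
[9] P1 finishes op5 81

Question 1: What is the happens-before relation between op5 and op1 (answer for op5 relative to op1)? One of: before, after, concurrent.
Answer: after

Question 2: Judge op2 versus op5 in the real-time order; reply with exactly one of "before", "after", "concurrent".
Answer: before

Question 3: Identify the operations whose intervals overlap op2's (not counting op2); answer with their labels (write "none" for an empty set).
Answer: none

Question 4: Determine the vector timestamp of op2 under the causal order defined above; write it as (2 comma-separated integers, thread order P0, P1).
Answer: (2, 0)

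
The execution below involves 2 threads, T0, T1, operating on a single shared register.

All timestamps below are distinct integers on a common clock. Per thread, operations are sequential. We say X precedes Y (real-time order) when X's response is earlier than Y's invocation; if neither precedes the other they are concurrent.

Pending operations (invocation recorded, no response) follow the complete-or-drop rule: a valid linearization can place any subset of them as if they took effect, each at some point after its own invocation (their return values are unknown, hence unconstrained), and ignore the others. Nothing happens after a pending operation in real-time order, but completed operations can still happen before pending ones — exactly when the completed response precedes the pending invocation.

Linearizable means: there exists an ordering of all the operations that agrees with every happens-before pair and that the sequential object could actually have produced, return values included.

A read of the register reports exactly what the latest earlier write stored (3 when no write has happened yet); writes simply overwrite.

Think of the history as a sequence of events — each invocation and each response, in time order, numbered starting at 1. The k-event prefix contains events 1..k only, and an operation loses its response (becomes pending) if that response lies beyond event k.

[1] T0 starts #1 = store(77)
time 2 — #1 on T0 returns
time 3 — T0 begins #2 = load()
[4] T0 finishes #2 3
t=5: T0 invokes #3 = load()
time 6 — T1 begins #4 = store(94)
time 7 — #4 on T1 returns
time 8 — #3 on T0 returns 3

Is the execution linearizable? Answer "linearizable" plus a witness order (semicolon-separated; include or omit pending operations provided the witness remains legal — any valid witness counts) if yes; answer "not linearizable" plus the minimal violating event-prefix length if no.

not linearizable — minimal violating prefix: 4 events

the violation lands at event 4, #2's response at time 4: events 1..3 linearize, events 1..4 do not
a single order respects real time; the 2 completed register operations fail replay along it
for example #1, #2 fails at step 2: #2 load() → 3 is not legal there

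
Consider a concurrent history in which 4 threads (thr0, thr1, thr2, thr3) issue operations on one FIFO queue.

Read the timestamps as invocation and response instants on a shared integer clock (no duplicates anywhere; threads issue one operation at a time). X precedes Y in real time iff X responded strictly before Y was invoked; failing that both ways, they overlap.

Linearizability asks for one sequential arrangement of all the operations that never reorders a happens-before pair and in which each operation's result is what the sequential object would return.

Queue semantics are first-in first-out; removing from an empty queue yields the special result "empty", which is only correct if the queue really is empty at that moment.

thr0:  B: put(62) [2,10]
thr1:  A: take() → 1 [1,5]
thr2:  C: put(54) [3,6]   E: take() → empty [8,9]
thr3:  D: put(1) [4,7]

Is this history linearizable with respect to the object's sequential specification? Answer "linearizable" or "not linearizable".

prefix check: 1..8 passes, 1..9 fails once E's time-9 response joins
checked exhaustively: 6 real-time-consistent orders of 4 completed operations, zero legal FIFO queue replays
include/drop combinations of the 1 pending operation (B) were all tried; none helps
sample order A, C, D, E (pending dropped) stalls at step 1 — A take() → 1 has no legal effect
sample order A, D, C, E (pending dropped) stalls at step 1 — A take() → 1 has no legal effect

not linearizable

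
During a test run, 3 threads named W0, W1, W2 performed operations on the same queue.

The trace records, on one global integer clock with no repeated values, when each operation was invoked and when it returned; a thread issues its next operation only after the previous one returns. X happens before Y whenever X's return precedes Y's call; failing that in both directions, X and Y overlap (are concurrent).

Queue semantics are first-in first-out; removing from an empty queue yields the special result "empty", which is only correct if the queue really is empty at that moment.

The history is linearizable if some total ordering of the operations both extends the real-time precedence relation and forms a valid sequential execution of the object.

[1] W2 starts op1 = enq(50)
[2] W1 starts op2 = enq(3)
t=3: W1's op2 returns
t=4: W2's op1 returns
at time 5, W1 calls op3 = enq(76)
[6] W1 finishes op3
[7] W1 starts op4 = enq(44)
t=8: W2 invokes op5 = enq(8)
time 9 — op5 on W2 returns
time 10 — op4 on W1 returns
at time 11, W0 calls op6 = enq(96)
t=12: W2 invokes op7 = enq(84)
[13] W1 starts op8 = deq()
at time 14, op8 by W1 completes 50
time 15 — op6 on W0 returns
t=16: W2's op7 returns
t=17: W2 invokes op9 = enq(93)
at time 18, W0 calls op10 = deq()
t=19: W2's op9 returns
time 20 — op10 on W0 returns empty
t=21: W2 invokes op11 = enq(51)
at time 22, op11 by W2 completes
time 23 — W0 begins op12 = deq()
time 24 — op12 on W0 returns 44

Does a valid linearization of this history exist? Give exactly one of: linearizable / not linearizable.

not linearizable

through event 19 a valid linearization exists; event 20 (op10 responding at time 20) ends that
checked exhaustively: 48 real-time-consistent orders of 10 completed operations, zero legal queue replays
take op1, op2, op3, op4, op5, op6, op7, op8, op9, op10: step 10 already fails, because op10 deq() → empty cannot occur there
take op1, op2, op3, op4, op5, op6, op7, op8, op10, op9: step 9 already fails, because op10 deq() → empty cannot occur there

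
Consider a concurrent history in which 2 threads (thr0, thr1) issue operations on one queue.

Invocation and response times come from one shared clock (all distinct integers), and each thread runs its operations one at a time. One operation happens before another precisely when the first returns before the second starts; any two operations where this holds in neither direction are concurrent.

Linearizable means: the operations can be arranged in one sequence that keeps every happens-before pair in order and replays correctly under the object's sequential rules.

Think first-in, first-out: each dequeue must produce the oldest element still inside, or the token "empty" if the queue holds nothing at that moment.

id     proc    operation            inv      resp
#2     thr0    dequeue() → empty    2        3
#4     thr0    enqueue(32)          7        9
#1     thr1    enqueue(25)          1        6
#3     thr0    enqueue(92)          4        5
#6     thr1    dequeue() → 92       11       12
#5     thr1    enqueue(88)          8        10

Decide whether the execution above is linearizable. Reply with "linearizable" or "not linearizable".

linearizable

a witness: #2, #3, #1, #4, #5, #6
step 1: #2 dequeue() → empty — queue <>
step 2: #3 enqueue(92) — queue <92>
step 3: #1 enqueue(25) — queue <92,25>
step 4: #4 enqueue(32) — queue <92,25,32>
step 5: #5 enqueue(88) — queue <92,25,32,88>
step 6: #6 dequeue() → 92 — queue <25,32,88>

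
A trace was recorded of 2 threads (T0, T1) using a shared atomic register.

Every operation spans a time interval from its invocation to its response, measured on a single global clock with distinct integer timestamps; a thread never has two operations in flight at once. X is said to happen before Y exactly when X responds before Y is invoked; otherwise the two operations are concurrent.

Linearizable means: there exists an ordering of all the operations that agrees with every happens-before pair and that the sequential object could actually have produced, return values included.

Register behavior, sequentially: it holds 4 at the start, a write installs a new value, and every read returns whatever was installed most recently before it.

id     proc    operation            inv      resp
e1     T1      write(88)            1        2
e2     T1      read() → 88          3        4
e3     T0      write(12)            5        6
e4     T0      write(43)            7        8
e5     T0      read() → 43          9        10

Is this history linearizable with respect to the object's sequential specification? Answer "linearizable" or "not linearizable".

a witness: e1, e2, e3, e4, e5
after step 1 (e1 write(88)): value 88
after step 2 (e2 read() → 88): value 88
after step 3 (e3 write(12)): value 12
after step 4 (e4 write(43)): value 43
after step 5 (e5 read() → 43): value 43

linearizable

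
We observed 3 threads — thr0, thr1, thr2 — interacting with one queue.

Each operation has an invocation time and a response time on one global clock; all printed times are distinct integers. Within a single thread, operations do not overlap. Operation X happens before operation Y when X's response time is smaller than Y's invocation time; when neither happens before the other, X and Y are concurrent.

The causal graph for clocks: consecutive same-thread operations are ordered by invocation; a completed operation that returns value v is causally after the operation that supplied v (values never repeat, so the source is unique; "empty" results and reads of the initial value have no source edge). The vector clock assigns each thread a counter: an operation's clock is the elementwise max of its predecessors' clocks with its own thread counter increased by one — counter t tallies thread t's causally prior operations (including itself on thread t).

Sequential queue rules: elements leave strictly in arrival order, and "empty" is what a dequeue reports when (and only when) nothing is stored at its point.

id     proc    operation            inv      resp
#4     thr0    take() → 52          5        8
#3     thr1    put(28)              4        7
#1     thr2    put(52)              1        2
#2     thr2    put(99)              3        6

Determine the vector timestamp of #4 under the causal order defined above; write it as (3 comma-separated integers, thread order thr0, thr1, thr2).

(1, 0, 1)

#1 (invocation 1): nothing precedes it; thr2's component alone gives (0, 0, 1)
#3 (invocation 4): nothing precedes it; thr1's component alone gives (0, 1, 0)
#2 (invocation 3): componentwise max over VC(#1)=(0, 0, 1), +1 at thr2, giving (0, 0, 2)
#4 (invocation 5): componentwise max over VC(#1)=(0, 0, 1), +1 at thr0, giving (1, 0, 1)
target: VC(#4) = (1, 0, 1)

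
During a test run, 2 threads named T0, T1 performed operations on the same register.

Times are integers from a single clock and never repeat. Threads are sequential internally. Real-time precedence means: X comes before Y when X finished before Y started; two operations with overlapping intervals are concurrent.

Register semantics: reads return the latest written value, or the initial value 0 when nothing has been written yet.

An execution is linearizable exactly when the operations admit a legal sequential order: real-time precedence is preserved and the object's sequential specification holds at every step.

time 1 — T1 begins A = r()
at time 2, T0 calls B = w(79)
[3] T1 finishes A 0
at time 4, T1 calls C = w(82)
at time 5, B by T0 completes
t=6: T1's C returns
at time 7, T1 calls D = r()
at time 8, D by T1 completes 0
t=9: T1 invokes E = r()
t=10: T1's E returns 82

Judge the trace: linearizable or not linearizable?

not linearizable

the violation lands at event 8, D's response at time 8: events 1..7 linearize, events 1..8 do not
4 completed operations, 3 real-time-consistent orders — every register replay fails
e.g. A, B, C, D: illegal at step 4, since D r() → 0 cannot apply there
e.g. A, C, B, D: illegal at step 4, since D r() → 0 cannot apply there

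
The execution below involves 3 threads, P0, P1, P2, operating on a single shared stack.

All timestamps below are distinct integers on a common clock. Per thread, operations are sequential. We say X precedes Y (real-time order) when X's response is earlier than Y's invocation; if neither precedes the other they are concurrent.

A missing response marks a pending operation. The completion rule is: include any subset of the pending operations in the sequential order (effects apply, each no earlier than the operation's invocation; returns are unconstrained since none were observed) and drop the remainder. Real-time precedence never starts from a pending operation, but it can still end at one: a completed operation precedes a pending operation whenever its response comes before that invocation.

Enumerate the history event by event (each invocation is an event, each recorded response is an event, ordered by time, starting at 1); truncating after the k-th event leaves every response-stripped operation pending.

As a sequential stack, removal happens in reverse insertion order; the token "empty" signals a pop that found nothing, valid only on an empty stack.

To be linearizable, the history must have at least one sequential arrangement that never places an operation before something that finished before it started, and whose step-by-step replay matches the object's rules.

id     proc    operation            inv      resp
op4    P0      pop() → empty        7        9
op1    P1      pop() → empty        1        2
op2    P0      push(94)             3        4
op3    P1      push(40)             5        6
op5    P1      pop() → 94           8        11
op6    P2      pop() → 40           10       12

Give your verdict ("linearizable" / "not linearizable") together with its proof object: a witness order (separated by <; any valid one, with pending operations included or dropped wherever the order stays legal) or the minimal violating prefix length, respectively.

prefix check: 1..8 passes, 1..9 fails once op4's time-9 response joins
the sole real-time-consistent order of 4 completed operations fails the stack replay
no escape via the 1 pending operation (op5): every completion choice fails
e.g. op1, op2, op3, op4 (pending dropped): illegal at step 4, since op4 pop() → empty cannot apply there

not linearizable — minimal violating prefix: 9 events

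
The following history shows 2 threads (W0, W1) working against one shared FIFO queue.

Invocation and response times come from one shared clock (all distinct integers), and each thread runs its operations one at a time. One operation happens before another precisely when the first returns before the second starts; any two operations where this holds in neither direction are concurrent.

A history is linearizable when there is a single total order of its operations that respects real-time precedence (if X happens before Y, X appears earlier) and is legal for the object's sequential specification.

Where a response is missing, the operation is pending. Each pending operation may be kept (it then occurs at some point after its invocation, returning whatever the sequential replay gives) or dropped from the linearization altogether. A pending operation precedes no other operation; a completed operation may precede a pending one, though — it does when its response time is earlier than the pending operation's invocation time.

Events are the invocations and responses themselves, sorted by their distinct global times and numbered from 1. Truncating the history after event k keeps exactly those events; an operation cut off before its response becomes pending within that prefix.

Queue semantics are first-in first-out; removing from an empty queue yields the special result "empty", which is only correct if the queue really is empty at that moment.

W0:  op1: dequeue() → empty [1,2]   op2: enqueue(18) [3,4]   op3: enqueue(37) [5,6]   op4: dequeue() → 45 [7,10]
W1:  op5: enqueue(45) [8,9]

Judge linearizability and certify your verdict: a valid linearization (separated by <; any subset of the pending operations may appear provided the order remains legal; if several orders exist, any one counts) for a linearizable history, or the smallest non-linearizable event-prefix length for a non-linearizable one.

not linearizable — minimal violating prefix: 10 events

the violation lands at event 10, op4's response at time 10: events 1..9 linearize, events 1..10 do not
all 2 real-time-respecting orders fail — 5 completed FIFO queue operations, no legal replay
sample order op1, op2, op3, op4, op5 stalls at step 4 — op4 dequeue() → 45 has no legal effect
sample order op1, op2, op3, op5, op4 stalls at step 5 — op4 dequeue() → 45 has no legal effect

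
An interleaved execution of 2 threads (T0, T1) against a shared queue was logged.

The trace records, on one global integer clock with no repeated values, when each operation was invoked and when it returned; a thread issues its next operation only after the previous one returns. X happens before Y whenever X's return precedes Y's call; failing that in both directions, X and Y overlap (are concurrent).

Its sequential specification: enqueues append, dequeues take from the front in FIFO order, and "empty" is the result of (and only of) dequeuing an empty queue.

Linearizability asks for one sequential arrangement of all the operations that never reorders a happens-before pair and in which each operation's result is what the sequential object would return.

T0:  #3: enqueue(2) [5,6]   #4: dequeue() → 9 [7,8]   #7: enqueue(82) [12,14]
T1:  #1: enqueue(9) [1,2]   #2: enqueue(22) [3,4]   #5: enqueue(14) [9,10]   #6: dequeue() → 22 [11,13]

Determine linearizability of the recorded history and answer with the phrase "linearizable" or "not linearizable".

a witness: #1, #2, #3, #4, #5, #6, #7
step 1: #1 enqueue(9) — queue <9>
step 2: #2 enqueue(22) — queue <9,22>
step 3: #3 enqueue(2) — queue <9,22,2>
step 4: #4 dequeue() → 9 — queue <22,2>
step 5: #5 enqueue(14) — queue <22,2,14>
step 6: #6 dequeue() → 22 — queue <2,14>
step 7: #7 enqueue(82) — queue <2,14,82>

linearizable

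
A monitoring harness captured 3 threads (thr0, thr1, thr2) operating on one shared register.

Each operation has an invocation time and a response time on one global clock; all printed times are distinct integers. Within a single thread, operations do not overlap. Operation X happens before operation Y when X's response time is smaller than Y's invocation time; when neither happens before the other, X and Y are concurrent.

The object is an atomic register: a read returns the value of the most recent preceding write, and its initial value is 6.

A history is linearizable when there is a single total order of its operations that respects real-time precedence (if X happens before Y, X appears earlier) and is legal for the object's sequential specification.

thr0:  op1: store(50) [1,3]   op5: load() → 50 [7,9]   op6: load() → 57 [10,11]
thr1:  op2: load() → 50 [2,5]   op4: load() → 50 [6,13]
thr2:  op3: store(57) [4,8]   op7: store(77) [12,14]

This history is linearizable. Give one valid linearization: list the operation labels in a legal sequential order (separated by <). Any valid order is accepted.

1. op1 store(50), leaving value 50
2. op2 load() → 50, leaving value 50
3. op4 load() → 50, leaving value 50
4. op5 load() → 50, leaving value 50
5. op3 store(57), leaving value 57
6. op6 load() → 57, leaving value 57
7. op7 store(77), leaving value 77

op1 < op2 < op4 < op5 < op3 < op6 < op7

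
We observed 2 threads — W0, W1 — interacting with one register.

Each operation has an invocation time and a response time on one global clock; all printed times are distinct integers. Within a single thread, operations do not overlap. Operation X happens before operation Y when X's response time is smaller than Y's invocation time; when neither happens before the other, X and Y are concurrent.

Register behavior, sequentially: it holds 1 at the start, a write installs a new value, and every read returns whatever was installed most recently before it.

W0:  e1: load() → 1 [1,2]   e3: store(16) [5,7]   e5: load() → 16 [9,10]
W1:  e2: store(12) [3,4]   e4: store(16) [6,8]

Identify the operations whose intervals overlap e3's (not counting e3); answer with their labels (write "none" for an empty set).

e3 spans [5,7]: anything still running between times 5 and 7 counts as concurrent
e1 [1,2]: before
e2 [3,4]: before
e4 [6,8]: concurrent
e5 [9,10]: after

e4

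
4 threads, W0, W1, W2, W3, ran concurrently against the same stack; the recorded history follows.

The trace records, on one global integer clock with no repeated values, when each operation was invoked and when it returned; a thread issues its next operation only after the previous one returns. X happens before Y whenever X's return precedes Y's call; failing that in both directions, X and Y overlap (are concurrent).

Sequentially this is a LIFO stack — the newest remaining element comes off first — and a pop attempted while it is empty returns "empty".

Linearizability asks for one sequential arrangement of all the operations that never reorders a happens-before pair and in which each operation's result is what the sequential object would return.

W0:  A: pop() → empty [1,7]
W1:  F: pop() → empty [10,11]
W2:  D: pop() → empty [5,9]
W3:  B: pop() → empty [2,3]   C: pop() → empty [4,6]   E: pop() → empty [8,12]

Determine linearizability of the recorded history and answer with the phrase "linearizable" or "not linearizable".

linearizable

one valid linearization: A, B, C, D, E, F
1. A pop() → empty, leaving stack <>
2. B pop() → empty, leaving stack <>
3. C pop() → empty, leaving stack <>
4. D pop() → empty, leaving stack <>
5. E pop() → empty, leaving stack <>
6. F pop() → empty, leaving stack <>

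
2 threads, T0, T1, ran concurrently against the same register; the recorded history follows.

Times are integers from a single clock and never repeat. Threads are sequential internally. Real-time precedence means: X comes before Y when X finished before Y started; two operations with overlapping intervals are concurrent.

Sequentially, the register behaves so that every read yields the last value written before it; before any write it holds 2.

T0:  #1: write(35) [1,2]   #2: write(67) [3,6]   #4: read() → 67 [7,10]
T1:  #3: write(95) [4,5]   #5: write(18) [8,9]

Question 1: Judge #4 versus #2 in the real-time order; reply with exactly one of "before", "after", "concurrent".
#4 spans [7,10], #2 spans [3,6]
resp(#2)=6 < inv(#4)=7

after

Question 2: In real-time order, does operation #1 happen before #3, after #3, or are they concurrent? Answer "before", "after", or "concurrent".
#1 spans [1,2], #3 spans [4,5]
resp(#1)=2 < inv(#3)=4

before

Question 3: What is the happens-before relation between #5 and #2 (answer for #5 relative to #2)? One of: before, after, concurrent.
#5 spans [8,9], #2 spans [3,6]
resp(#2)=6 < inv(#5)=8

after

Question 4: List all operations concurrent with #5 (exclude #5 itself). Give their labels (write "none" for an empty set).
#5 spans [8,9]; an op avoiding the whole window 8..9 is ordered, any other is concurrent
#1 [1,2]: before
#2 [3,6]: before
#3 [4,5]: before
#4 [7,10]: concurrent

#4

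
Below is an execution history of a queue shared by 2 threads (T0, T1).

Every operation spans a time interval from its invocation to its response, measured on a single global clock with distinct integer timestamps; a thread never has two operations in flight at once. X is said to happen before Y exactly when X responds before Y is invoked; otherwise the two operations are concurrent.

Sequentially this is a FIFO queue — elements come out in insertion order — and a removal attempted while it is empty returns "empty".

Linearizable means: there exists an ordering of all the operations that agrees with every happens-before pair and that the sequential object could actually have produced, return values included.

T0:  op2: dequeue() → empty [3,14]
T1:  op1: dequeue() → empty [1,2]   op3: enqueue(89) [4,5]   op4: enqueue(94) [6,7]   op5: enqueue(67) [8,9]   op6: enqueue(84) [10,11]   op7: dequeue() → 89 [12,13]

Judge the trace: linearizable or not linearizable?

linearizable

witness order: op1, op2, op3, op4, op5, op6, op7
1. op1 dequeue() → empty, leaving queue <>
2. op2 dequeue() → empty, leaving queue <>
3. op3 enqueue(89), leaving queue <89>
4. op4 enqueue(94), leaving queue <89,94>
5. op5 enqueue(67), leaving queue <89,94,67>
6. op6 enqueue(84), leaving queue <89,94,67,84>
7. op7 dequeue() → 89, leaving queue <94,67,84>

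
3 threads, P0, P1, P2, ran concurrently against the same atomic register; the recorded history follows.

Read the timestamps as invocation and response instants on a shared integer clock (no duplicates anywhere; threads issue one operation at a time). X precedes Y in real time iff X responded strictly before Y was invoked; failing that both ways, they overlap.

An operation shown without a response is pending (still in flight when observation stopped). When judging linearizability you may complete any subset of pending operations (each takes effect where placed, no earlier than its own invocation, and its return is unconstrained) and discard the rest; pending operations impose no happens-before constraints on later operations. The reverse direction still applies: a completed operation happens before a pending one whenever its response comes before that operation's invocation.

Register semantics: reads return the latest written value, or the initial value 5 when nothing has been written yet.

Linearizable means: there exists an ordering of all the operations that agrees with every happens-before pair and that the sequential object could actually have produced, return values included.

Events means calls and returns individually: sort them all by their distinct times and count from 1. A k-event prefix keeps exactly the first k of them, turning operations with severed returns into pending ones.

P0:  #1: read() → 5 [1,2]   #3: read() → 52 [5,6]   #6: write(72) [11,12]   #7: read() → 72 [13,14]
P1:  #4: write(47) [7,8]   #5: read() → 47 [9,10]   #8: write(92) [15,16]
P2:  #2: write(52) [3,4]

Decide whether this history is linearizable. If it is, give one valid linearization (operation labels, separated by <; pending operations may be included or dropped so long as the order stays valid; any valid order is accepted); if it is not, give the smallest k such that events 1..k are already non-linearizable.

linearizable — witness: #1 < #2 < #3 < #4 < #5 < #6 < #7 < #8

after step 1 (#1 read() → 5): value 5
after step 2 (#2 write(52)): value 52
after step 3 (#3 read() → 52): value 52
after step 4 (#4 write(47)): value 47
after step 5 (#5 read() → 47): value 47
after step 6 (#6 write(72)): value 72
after step 7 (#7 read() → 72): value 72
after step 8 (#8 write(92)): value 92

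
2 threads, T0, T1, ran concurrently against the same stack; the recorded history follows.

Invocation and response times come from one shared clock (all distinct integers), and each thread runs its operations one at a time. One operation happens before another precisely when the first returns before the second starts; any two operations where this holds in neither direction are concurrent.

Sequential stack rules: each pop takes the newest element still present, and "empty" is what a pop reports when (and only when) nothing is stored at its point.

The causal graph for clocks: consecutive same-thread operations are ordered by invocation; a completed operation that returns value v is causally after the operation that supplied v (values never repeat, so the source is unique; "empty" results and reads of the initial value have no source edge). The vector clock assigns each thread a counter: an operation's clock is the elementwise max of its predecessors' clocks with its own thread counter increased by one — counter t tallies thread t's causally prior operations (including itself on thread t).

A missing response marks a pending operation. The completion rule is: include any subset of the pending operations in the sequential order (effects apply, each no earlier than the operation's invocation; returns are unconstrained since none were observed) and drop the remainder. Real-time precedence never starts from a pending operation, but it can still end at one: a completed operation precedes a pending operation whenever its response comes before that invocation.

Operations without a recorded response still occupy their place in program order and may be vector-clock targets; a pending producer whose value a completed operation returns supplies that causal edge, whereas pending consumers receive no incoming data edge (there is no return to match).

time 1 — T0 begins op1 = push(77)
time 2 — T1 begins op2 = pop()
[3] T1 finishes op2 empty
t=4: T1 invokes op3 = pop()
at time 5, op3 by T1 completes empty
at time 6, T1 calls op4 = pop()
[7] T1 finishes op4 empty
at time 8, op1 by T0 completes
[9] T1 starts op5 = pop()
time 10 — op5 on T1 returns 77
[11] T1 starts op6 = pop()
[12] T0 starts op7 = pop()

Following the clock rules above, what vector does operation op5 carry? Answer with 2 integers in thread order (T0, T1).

(1, 4)

VC(op2, invoked at 2): no causal predecessors; +1 on T1 → (0, 1)
VC(op1, invoked at 1): no causal predecessors; +1 on T0 → (1, 0)
merge at op3 (invoked 4): VC(op2)=(0, 1), own-thread bump on T1 → (0, 2)
merge at op7 (invoked 12): VC(op1)=(1, 0), own-thread bump on T0 → (2, 0)
merge at op4 (invoked 6): VC(op3)=(0, 2), own-thread bump on T1 → (0, 3)
merge at op5 (invoked 9): VC(op1)=(1, 0), VC(op4)=(0, 3), own-thread bump on T1 → (1, 4)
merge at op6 (invoked 11): VC(op5)=(1, 4), own-thread bump on T1 → (1, 5)
target: VC(op5) = (1, 4)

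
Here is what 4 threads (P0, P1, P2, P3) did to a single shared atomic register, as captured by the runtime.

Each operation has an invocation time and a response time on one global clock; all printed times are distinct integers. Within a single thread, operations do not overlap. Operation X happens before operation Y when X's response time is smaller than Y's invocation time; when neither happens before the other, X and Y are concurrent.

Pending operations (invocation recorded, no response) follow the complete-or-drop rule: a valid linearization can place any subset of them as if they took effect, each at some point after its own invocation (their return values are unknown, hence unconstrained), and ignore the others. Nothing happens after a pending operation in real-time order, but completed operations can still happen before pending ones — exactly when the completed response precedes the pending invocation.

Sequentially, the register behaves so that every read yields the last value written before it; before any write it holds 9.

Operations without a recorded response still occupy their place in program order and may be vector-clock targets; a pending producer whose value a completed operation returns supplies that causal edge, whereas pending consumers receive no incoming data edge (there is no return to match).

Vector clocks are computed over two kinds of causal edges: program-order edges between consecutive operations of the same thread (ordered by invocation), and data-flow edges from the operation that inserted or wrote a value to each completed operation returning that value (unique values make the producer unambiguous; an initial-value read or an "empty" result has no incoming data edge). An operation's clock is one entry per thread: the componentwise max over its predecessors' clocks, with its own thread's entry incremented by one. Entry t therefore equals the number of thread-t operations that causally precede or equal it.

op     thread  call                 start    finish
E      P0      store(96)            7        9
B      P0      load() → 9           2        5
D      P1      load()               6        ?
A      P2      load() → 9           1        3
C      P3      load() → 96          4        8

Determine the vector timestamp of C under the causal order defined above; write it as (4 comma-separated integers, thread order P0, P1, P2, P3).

A, invoked 1, has no incoming edges; only P2's bump applies → (0, 0, 1, 0)
D, invoked 6, has no incoming edges; only P1's bump applies → (0, 1, 0, 0)
B, invoked 2, has no incoming edges; only P0's bump applies → (1, 0, 0, 0)
E (invocation 7): componentwise max over VC(B)=(1, 0, 0, 0), +1 at P0, giving (2, 0, 0, 0)
C (invocation 4): componentwise max over VC(E)=(2, 0, 0, 0), +1 at P3, giving (2, 0, 0, 1)
target: VC(C) = (2, 0, 0, 1)

(2, 0, 0, 1)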